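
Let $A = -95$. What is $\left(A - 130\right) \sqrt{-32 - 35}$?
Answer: $- 225 i \sqrt{67} \approx - 1841.7 i$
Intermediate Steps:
$\left(A - 130\right) \sqrt{-32 - 35} = \left(-95 - 130\right) \sqrt{-32 - 35} = - 225 \sqrt{-67} = - 225 i \sqrt{67}$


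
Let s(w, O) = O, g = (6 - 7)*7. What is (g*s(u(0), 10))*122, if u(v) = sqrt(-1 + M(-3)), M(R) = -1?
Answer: -8540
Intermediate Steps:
g = -7 (g = -1*7 = -7)
u(v) = I*sqrt(2) (u(v) = sqrt(-1 - 1) = sqrt(-2) = I*sqrt(2))
(g*s(u(0), 10))*122 = -7*10*122 = -70*122 = -8540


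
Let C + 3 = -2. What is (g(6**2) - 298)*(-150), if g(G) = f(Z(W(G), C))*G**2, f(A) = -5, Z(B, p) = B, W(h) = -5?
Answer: 1016700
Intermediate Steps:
C = -5 (C = -3 - 2 = -5)
g(G) = -5*G**2
(g(6**2) - 298)*(-150) = (-5*(6**2)**2 - 298)*(-150) = (-5*36**2 - 298)*(-150) = (-5*1296 - 298)*(-150) = (-6480 - 298)*(-150) = -6778*(-150) = 1016700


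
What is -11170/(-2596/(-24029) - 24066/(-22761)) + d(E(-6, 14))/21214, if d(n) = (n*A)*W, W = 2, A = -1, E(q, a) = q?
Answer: -719996264294181/75117532981 ≈ -9584.9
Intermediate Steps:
d(n) = -2*n (d(n) = (n*(-1))*2 = -n*2 = -2*n)
-11170/(-2596/(-24029) - 24066/(-22761)) + d(E(-6, 14))/21214 = -11170/(-2596/(-24029) - 24066/(-22761)) - 2*(-6)/21214 = -11170/(-2596*(-1/24029) - 24066*(-1/22761)) + 12*(1/21214) = -11170/(2596/24029 + 2674/2529) + 6/10607 = -11170/70818830/60769341 + 6/10607 = -11170*60769341/70818830 + 6/10607 = -67879353897/7081883 + 6/10607 = -719996264294181/75117532981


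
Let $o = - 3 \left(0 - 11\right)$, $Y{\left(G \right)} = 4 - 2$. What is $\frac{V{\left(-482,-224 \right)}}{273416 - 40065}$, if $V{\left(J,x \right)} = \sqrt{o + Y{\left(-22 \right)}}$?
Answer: $\frac{\sqrt{35}}{233351} \approx 2.5353 \cdot 10^{-5}$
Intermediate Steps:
$Y{\left(G \right)} = 2$ ($Y{\left(G \right)} = 4 - 2 = 2$)
$o = 33$ ($o = \left(-3\right) \left(-11\right) = 33$)
$V{\left(J,x \right)} = \sqrt{35}$ ($V{\left(J,x \right)} = \sqrt{33 + 2} = \sqrt{35}$)
$\frac{V{\left(-482,-224 \right)}}{273416 - 40065} = \frac{\sqrt{35}}{273416 - 40065} = \frac{\sqrt{35}}{233351}$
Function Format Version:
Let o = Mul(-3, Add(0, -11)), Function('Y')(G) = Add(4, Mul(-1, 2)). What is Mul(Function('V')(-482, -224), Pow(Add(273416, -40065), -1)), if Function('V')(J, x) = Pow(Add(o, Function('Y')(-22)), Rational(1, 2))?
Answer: Mul(Rational(1, 233351), Pow(35, Rational(1, 2))) ≈ 2.5353e-5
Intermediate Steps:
Function('Y')(G) = 2 (Function('Y')(G) = Add(4, -2) = 2)
o = 33 (o = Mul(-3, -11) = 33)
Function('V')(J, x) = Pow(35, Rational(1, 2)) (Function('V')(J, x) = Pow(Add(33, 2), Rational(1, 2)) = Pow(35, Rational(1, 2)))
Mul(Function('V')(-482, -224), Pow(Add(273416, -40065), -1)) = Mul(Pow(35, Rational(1, 2)), Pow(Add(273416, -40065), -1)) = Mul(Pow(35, Rational(1, 2)), Pow(233351, -1)) = Mul(Pow(35, Rational(1, 2)), Rational(1, 233351)) = Mul(Rational(1, 233351), Pow(35, Rational(1, 2)))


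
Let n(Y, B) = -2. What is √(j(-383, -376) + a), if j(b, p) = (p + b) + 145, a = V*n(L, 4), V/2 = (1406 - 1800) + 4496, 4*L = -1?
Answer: I*√17022 ≈ 130.47*I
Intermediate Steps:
L = -¼ (L = (¼)*(-1) = -¼ ≈ -0.25000)
V = 8204 (V = 2*((1406 - 1800) + 4496) = 2*(-394 + 4496) = 2*4102 = 8204)
a = -16408 (a = 8204*(-2) = -16408)
j(b, p) = 145 + b + p (j(b, p) = (b + p) + 145 = 145 + b + p)
√(j(-383, -376) + a) = √((145 - 383 - 376) - 16408) = √(-614 - 16408) = √(-17022) = I*√17022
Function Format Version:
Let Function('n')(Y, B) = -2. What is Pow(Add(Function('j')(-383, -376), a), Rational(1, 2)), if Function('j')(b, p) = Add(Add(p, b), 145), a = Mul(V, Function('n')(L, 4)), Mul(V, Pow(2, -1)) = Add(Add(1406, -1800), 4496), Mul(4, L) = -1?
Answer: Mul(I, Pow(17022, Rational(1, 2))) ≈ Mul(130.47, I)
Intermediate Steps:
L = Rational(-1, 4) (L = Mul(Rational(1, 4), -1) = Rational(-1, 4) ≈ -0.25000)
V = 8204 (V = Mul(2, Add(Add(1406, -1800), 4496)) = Mul(2, Add(-394, 4496)) = Mul(2, 4102) = 8204)
a = -16408 (a = Mul(8204, -2) = -16408)
Function('j')(b, p) = Add(145, b, p) (Function('j')(b, p) = Add(Add(b, p), 145) = Add(145, b, p))
Pow(Add(Function('j')(-383, -376), a), Rational(1, 2)) = Pow(Add(Add(145, -383, -376), -16408), Rational(1, 2)) = Pow(Add(-614, -16408), Rational(1, 2)) = Pow(-17022, Rational(1, 2)) = Mul(I, Pow(17022, Rational(1, 2)))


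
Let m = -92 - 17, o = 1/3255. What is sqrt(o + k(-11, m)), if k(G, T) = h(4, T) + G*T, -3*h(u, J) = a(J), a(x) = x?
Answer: sqrt(1454265645)/1085 ≈ 35.147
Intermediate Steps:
o = 1/3255 ≈ 0.00030722
m = -109
h(u, J) = -J/3
k(G, T) = -T/3 + G*T
sqrt(o + k(-11, m)) = sqrt(1/3255 - 109*(-1/3 - 11)) = sqrt(1/3255 - 109*(-34/3)) = sqrt(1/3255 + 3706/3) = sqrt(1340337/1085) = sqrt(1454265645)/1085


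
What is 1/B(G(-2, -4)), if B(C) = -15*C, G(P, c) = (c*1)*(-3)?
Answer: -1/180 ≈ -0.0055556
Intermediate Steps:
G(P, c) = -3*c (G(P, c) = c*(-3) = -3*c)
1/B(G(-2, -4)) = 1/(-(-45)*(-4)) = 1/(-15*12) = 1/(-180) = -1/180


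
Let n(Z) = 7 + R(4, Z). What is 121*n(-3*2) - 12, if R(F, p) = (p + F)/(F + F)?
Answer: 3219/4 ≈ 804.75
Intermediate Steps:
R(F, p) = (F + p)/(2*F) (R(F, p) = (F + p)/((2*F)) = (F + p)*(1/(2*F)) = (F + p)/(2*F))
n(Z) = 15/2 + Z/8 (n(Z) = 7 + (½)*(4 + Z)/4 = 7 + (½)*(¼)*(4 + Z) = 7 + (½ + Z/8) = 15/2 + Z/8)
121*n(-3*2) - 12 = 121*(15/2 + (-3*2)/8) - 12 = 121*(15/2 + (⅛)*(-6)) - 12 = 121*(15/2 - ¾) - 12 = 121*(27/4) - 12 = 3267/4 - 12 = 3219/4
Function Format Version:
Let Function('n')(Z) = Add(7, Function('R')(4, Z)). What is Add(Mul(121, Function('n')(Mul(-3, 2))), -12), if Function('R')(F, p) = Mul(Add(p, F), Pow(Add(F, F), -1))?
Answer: Rational(3219, 4) ≈ 804.75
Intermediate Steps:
Function('R')(F, p) = Mul(Rational(1, 2), Pow(F, -1), Add(F, p)) (Function('R')(F, p) = Mul(Add(F, p), Pow(Mul(2, F), -1)) = Mul(Add(F, p), Mul(Rational(1, 2), Pow(F, -1))) = Mul(Rational(1, 2), Pow(F, -1), Add(F, p)))
Function('n')(Z) = Add(Rational(15, 2), Mul(Rational(1, 8), Z)) (Function('n')(Z) = Add(7, Mul(Rational(1, 2), Pow(4, -1), Add(4, Z))) = Add(7, Mul(Rational(1, 2), Rational(1, 4), Add(4, Z))) = Add(7, Add(Rational(1, 2), Mul(Rational(1, 8), Z))) = Add(Rational(15, 2), Mul(Rational(1, 8), Z)))
Add(Mul(121, Function('n')(Mul(-3, 2))), -12) = Add(Mul(121, Add(Rational(15, 2), Mul(Rational(1, 8), Mul(-3, 2)))), -12) = Add(Mul(121, Add(Rational(15, 2), Mul(Rational(1, 8), -6))), -12) = Add(Mul(121, Add(Rational(15, 2), Rational(-3, 4))), -12) = Add(Mul(121, Rational(27, 4)), -12) = Add(Rational(3267, 4), -12) = Rational(3219, 4)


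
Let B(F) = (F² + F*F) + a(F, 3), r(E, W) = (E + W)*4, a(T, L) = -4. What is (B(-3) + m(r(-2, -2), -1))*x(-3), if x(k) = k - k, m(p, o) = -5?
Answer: 0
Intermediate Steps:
r(E, W) = 4*E + 4*W
B(F) = -4 + 2*F² (B(F) = (F² + F*F) - 4 = (F² + F²) - 4 = 2*F² - 4 = -4 + 2*F²)
x(k) = 0
(B(-3) + m(r(-2, -2), -1))*x(-3) = ((-4 + 2*(-3)²) - 5)*0 = ((-4 + 2*9) - 5)*0 = ((-4 + 18) - 5)*0 = (14 - 5)*0 = 9*0 = 0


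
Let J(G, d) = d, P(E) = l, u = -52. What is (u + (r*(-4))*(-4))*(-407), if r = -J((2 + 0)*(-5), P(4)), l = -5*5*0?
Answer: 21164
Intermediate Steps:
l = 0 (l = -25*0 = 0)
P(E) = 0
r = 0 (r = -1*0 = 0)
(u + (r*(-4))*(-4))*(-407) = (-52 + (0*(-4))*(-4))*(-407) = (-52 + 0*(-4))*(-407) = (-52 + 0)*(-407) = -52*(-407) = 21164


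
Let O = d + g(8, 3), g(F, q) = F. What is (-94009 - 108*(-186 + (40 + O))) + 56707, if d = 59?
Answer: -28770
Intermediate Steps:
O = 67 (O = 59 + 8 = 67)
(-94009 - 108*(-186 + (40 + O))) + 56707 = (-94009 - 108*(-186 + (40 + 67))) + 56707 = (-94009 - 108*(-186 + 107)) + 56707 = (-94009 - 108*(-79)) + 56707 = (-94009 + 8532) + 56707 = -85477 + 56707 = -28770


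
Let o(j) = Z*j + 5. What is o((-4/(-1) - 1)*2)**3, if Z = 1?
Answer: 1331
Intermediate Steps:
o(j) = 5 + j (o(j) = 1*j + 5 = j + 5 = 5 + j)
o((-4/(-1) - 1)*2)**3 = (5 + (-4/(-1) - 1)*2)**3 = (5 + (-4*(-1) - 1)*2)**3 = (5 + (4 - 1)*2)**3 = (5 + 3*2)**3 = (5 + 6)**3 = 11**3 = 1331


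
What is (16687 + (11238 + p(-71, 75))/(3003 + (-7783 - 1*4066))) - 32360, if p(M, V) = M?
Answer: -138654525/8846 ≈ -15674.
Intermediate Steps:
(16687 + (11238 + p(-71, 75))/(3003 + (-7783 - 1*4066))) - 32360 = (16687 + (11238 - 71)/(3003 + (-7783 - 1*4066))) - 32360 = (16687 + 11167/(3003 + (-7783 - 4066))) - 32360 = (16687 + 11167/(3003 - 11849)) - 32360 = (16687 + 11167/(-8846)) - 32360 = (16687 + 11167*(-1/8846)) - 32360 = (16687 - 11167/8846) - 32360 = 147602035/8846 - 32360 = -138654525/8846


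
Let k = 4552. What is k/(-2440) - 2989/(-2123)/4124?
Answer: -4980826743/2670351860 ≈ -1.8652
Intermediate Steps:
k/(-2440) - 2989/(-2123)/4124 = 4552/(-2440) - 2989/(-2123)/4124 = 4552*(-1/2440) - 2989*(-1/2123)*(1/4124) = -569/305 + (2989/2123)*(1/4124) = -569/305 + 2989/8755252 = -4980826743/2670351860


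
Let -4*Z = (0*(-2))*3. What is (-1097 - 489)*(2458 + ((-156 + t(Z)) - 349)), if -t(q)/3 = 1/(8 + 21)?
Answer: -89821524/29 ≈ -3.0973e+6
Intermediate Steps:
Z = 0 (Z = -0*(-2)*3/4 = -0*3 = -1/4*0 = 0)
t(q) = -3/29 (t(q) = -3/(8 + 21) = -3/29)
(-1097 - 489)*(2458 + ((-156 + t(Z)) - 349)) = (-1097 - 489)*(2458 + ((-156 - 3/29) - 349)) = -1586*(2458 + (-4527/29 - 349)) = -1586*(2458 - 14648/29) = -1586*56634/29 = -89821524/29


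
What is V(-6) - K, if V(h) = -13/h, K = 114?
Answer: -671/6 ≈ -111.83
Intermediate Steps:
V(-6) - K = -13/(-6) - 1*114 = -13*(-⅙) - 114 = 13/6 - 114 = -671/6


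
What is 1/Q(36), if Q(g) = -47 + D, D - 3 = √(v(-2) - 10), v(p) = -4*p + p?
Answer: -11/485 - I/970 ≈ -0.02268 - 0.0010309*I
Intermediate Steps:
v(p) = -3*p
D = 3 + 2*I (D = 3 + √(-3*(-2) - 10) = 3 + √(6 - 10) = 3 + √(-4) = 3 + 2*I ≈ 3.0 + 2.0*I)
Q(g) = -44 + 2*I (Q(g) = -47 + (3 + 2*I) = -44 + 2*I)
1/Q(36) = 1/(-44 + 2*I) = (-44 - 2*I)/1940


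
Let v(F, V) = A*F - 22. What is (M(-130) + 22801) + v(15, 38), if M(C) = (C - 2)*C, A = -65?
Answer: 38964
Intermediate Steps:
M(C) = C*(-2 + C) (M(C) = (-2 + C)*C = C*(-2 + C))
v(F, V) = -22 - 65*F (v(F, V) = -65*F - 22 = -22 - 65*F)
(M(-130) + 22801) + v(15, 38) = (-130*(-2 - 130) + 22801) + (-22 - 65*15) = (-130*(-132) + 22801) + (-22 - 975) = (17160 + 22801) - 997 = 39961 - 997 = 38964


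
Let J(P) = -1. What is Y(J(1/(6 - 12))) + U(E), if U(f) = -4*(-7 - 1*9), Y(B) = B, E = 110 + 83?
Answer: 63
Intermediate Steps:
E = 193
U(f) = 64 (U(f) = -4*(-7 - 9) = -4*(-16) = 64)
Y(J(1/(6 - 12))) + U(E) = -1 + 64 = 63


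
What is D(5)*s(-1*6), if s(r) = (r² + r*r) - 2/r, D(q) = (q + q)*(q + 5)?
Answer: 21700/3 ≈ 7233.3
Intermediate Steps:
D(q) = 2*q*(5 + q) (D(q) = (2*q)*(5 + q) = 2*q*(5 + q))
s(r) = -2/r + 2*r² (s(r) = (r² + r²) - 2/r = 2*r² - 2/r = -2/r + 2*r²)
D(5)*s(-1*6) = (2*5*(5 + 5))*(2*(-1 + (-1*6)³)/((-1*6))) = (2*5*10)*(2*(-1 + (-6)³)/(-6)) = 100*(2*(-⅙)*(-1 - 216)) = 100*(2*(-⅙)*(-217)) = 100*(217/3) = 21700/3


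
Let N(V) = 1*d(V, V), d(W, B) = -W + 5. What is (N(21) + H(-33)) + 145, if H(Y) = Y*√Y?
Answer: 129 - 33*I*√33 ≈ 129.0 - 189.57*I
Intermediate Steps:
H(Y) = Y^(3/2)
d(W, B) = 5 - W
N(V) = 5 - V (N(V) = 1*(5 - V) = 5 - V)
(N(21) + H(-33)) + 145 = ((5 - 1*21) + (-33)^(3/2)) + 145 = ((5 - 21) - 33*I*√33) + 145 = (-16 - 33*I*√33) + 145 = 129 - 33*I*√33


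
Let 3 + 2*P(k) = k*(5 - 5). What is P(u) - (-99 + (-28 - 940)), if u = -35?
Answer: 2131/2 ≈ 1065.5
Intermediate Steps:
P(k) = -3/2 (P(k) = -3/2 + (k*(5 - 5))/2 = -3/2 + (k*0)/2 = -3/2 + (½)*0 = -3/2 + 0 = -3/2)
P(u) - (-99 + (-28 - 940)) = -3/2 - (-99 + (-28 - 940)) = -3/2 - (-99 - 968) = -3/2 - 1*(-1067) = -3/2 + 1067 = 2131/2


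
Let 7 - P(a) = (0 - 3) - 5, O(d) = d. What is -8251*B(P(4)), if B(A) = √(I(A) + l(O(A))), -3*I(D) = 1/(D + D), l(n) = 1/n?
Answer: -8251*√2/6 ≈ -1944.8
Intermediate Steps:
l(n) = 1/n
I(D) = -1/(6*D) (I(D) = -1/(3*(D + D)) = -1/(2*D)/3 = -1/(6*D))
P(a) = 15 (P(a) = 7 - ((0 - 3) - 5) = 7 - (-3 - 5) = 7 - 1*(-8) = 7 + 8 = 15)
B(A) = √30*√(1/A)/6 (B(A) = √(-1/(6*A) + 1/A) = √(5/(6*A)) = √30*√(1/A)/6)
-8251*B(P(4)) = -8251*√30*√(1/15)/6 = -8251*√30*√15/15/6 = -8251*√2/6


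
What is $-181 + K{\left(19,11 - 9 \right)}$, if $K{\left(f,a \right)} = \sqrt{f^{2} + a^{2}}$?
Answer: $-181 + \sqrt{365} \approx -161.9$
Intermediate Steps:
$K{\left(f,a \right)} = \sqrt{a^{2} + f^{2}}$
$-181 + K{\left(19,11 - 9 \right)} = -181 + \sqrt{\left(11 - 9\right)^{2} + 19^{2}} = -181 + \sqrt{\left(11 - 9\right)^{2} + 361} = -181 + \sqrt{2^{2} + 361} = -181 + \sqrt{4 + 361} = -181 + \sqrt{365}$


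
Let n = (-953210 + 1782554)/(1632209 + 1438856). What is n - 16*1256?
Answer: -61715292896/3071065 ≈ -20096.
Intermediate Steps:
n = 829344/3071065 ≈ 0.27005
n - 16*1256 = 829344/3071065 - 16*1256 = 829344/3071065 - 1*20096 = 829344/3071065 - 20096 = -61715292896/3071065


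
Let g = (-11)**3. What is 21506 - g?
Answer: 22837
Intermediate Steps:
g = -1331
21506 - g = 21506 - 1*(-1331) = 21506 + 1331 = 22837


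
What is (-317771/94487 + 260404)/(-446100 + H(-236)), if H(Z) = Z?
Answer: -24604474977/42172949632 ≈ -0.58342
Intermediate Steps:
(-317771/94487 + 260404)/(-446100 + H(-236)) = (-317771/94487 + 260404)/(-446100 - 236) = (-317771*1/94487 + 260404)/(-446336) = (-317771/94487 + 260404)*(-1/446336) = (24604474977/94487)*(-1/446336) = -24604474977/42172949632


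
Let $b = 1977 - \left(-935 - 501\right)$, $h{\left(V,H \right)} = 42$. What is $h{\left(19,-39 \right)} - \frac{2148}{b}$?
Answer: $\frac{141198}{3413} \approx 41.371$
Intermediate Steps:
$b = 3413$ ($b = 1977 - \left(-935 - 501\right) = 1977 - -1436 = 1977 + 1436 = 3413$)
$h{\left(19,-39 \right)} - \frac{2148}{b} = 42 - \frac{2148}{3413} = \frac{141198}{3413}$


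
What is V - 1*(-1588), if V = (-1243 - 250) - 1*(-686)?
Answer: 781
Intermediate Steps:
V = -807 (V = -1493 + 686 = -807)
V - 1*(-1588) = -807 - 1*(-1588) = -807 + 1588 = 781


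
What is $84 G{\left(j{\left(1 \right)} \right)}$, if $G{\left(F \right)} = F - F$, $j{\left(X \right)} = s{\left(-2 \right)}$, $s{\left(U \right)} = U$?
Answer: $0$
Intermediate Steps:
$j{\left(X \right)} = -2$
$G{\left(F \right)} = 0$
$84 G{\left(j{\left(1 \right)} \right)} = 84 \cdot 0 = 0$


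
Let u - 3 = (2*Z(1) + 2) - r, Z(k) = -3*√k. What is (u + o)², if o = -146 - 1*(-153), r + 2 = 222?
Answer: 45796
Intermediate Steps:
r = 220 (r = -2 + 222 = 220)
o = 7 (o = -146 + 153 = 7)
u = -221 (u = 3 + ((2*(-3*√1) + 2) - 1*220) = 3 + ((2*(-3*1) + 2) - 220) = 3 + ((2*(-3) + 2) - 220) = 3 + ((-6 + 2) - 220) = 3 + (-4 - 220) = 3 - 224 = -221)
(u + o)² = (-221 + 7)² = (-214)² = 45796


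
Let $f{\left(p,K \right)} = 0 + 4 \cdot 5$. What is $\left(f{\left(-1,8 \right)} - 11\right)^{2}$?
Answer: $81$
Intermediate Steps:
$f{\left(p,K \right)} = 20$ ($f{\left(p,K \right)} = 0 + 20 = 20$)
$\left(f{\left(-1,8 \right)} - 11\right)^{2} = \left(20 - 11\right)^{2} = 9^{2} = 81$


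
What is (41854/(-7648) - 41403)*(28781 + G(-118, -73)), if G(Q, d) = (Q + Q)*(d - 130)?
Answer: -12143396317311/3824 ≈ -3.1756e+9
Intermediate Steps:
G(Q, d) = 2*Q*(-130 + d) (G(Q, d) = (2*Q)*(-130 + d) = 2*Q*(-130 + d))
(41854/(-7648) - 41403)*(28781 + G(-118, -73)) = (41854/(-7648) - 41403)*(28781 + 2*(-118)*(-130 - 73)) = (41854*(-1/7648) - 41403)*(28781 + 2*(-118)*(-203)) = (-20927/3824 - 41403)*(28781 + 47908) = -158345999/3824*76689 = -12143396317311/3824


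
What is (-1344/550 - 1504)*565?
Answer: -46812736/55 ≈ -8.5114e+5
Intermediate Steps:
(-1344/550 - 1504)*565 = (-1344*1/550 - 1504)*565 = (-672/275 - 1504)*565 = -414272/275*565 = -46812736/55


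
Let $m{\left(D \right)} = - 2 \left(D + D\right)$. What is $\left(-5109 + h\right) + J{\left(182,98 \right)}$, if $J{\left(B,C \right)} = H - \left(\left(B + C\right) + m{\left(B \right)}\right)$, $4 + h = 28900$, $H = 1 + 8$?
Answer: $24244$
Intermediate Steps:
$m{\left(D \right)} = - 4 D$ ($m{\left(D \right)} = - 2 \cdot 2 D = - 4 D$)
$H = 9$
$h = 28896$ ($h = -4 + 28900 = 28896$)
$J{\left(B,C \right)} = 9 - C + 3 B$ ($J{\left(B,C \right)} = 9 - \left(\left(B + C\right) - 4 B\right) = 9 - \left(C - 3 B\right) = 9 + \left(- C + 3 B\right) = 9 - C + 3 B$)
$\left(-5109 + h\right) + J{\left(182,98 \right)} = \left(-5109 + 28896\right) + \left(9 - 98 + 3 \cdot 182\right) = 23787 + \left(9 - 98 + 546\right) = 23787 + 457 = 24244$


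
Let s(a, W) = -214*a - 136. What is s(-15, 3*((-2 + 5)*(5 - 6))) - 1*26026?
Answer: -22952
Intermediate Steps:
s(a, W) = -136 - 214*a
s(-15, 3*((-2 + 5)*(5 - 6))) - 1*26026 = (-136 - 214*(-15)) - 1*26026 = (-136 + 3210) - 26026 = 3074 - 26026 = -22952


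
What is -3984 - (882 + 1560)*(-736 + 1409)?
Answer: -1647450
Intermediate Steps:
-3984 - (882 + 1560)*(-736 + 1409) = -3984 - 2442*673 = -3984 - 1*1643466 = -3984 - 1643466 = -1647450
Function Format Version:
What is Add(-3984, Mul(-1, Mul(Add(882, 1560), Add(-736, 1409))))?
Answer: -1647450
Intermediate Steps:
Add(-3984, Mul(-1, Mul(Add(882, 1560), Add(-736, 1409)))) = Add(-3984, Mul(-1, Mul(2442, 673))) = Add(-3984, Mul(-1, 1643466)) = Add(-3984, -1643466) = -1647450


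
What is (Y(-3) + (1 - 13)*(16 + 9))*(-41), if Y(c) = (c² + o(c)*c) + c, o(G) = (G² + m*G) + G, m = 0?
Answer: 12792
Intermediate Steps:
o(G) = G + G² (o(G) = (G² + 0*G) + G = (G² + 0) + G = G² + G = G + G²)
Y(c) = c + c² + c²*(1 + c) (Y(c) = (c² + (c*(1 + c))*c) + c = (c² + c²*(1 + c)) + c = c + c² + c²*(1 + c))
(Y(-3) + (1 - 13)*(16 + 9))*(-41) = (-3*(1 - 3 - 3*(1 - 3)) + (1 - 13)*(16 + 9))*(-41) = (-3*(1 - 3 - 3*(-2)) - 12*25)*(-41) = (-3*(1 - 3 + 6) - 300)*(-41) = (-3*4 - 300)*(-41) = (-12 - 300)*(-41) = -312*(-41) = 12792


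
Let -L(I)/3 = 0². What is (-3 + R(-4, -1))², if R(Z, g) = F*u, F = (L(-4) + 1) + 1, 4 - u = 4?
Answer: 9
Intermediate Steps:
L(I) = 0 (L(I) = -3*0² = -3*0 = 0)
u = 0 (u = 4 - 1*4 = 4 - 4 = 0)
F = 2 (F = (0 + 1) + 1 = 1 + 1 = 2)
R(Z, g) = 0 (R(Z, g) = 2*0 = 0)
(-3 + R(-4, -1))² = (-3 + 0)² = (-3)² = 9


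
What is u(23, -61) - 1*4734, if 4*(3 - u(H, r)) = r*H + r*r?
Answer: -10621/2 ≈ -5310.5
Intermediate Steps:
u(H, r) = 3 - r**2/4 - H*r/4 (u(H, r) = 3 - (r*H + r*r)/4 = 3 - (H*r + r**2)/4 = 3 - (r**2 + H*r)/4 = 3 + (-r**2/4 - H*r/4) = 3 - r**2/4 - H*r/4)
u(23, -61) - 1*4734 = (3 - 1/4*(-61)**2 - 1/4*23*(-61)) - 1*4734 = (3 - 1/4*3721 + 1403/4) - 4734 = (3 - 3721/4 + 1403/4) - 4734 = -1153/2 - 4734 = -10621/2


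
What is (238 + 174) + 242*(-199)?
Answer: -47746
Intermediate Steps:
(238 + 174) + 242*(-199) = 412 - 48158 = -47746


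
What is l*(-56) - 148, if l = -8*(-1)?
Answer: -596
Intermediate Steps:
l = 8
l*(-56) - 148 = 8*(-56) - 148 = -448 - 148 = -596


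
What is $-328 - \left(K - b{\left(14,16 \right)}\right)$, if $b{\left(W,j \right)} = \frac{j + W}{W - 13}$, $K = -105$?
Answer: $-193$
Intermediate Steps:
$b{\left(W,j \right)} = \frac{W + j}{-13 + W}$
$-328 - \left(K - b{\left(14,16 \right)}\right) = -328 + \left(\frac{14 + 16}{-13 + 14} - -105\right) = -328 + \left(1^{-1} \cdot 30 + 105\right) = -328 + \left(1 \cdot 30 + 105\right) = -328 + \left(30 + 105\right) = -328 + 135 = -193$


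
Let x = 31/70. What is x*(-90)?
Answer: -279/7 ≈ -39.857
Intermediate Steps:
x = 31/70 (x = 31*(1/70) = 31/70 ≈ 0.44286)
x*(-90) = (31/70)*(-90) = -279/7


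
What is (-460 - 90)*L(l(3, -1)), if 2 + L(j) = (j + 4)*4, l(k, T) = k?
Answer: -14300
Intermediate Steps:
L(j) = 14 + 4*j (L(j) = -2 + (j + 4)*4 = -2 + (4 + j)*4 = -2 + (16 + 4*j) = 14 + 4*j)
(-460 - 90)*L(l(3, -1)) = (-460 - 90)*(14 + 4*3) = -550*(14 + 12) = -550*26 = -14300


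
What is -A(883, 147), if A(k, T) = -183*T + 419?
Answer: 26482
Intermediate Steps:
A(k, T) = 419 - 183*T
-A(883, 147) = -(419 - 183*147) = -(419 - 26901) = -1*(-26482) = 26482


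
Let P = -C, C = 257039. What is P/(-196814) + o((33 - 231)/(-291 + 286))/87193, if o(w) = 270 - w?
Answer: 112286737363/85804015510 ≈ 1.3086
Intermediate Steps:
P = -257039 (P = -1*257039 = -257039)
P/(-196814) + o((33 - 231)/(-291 + 286))/87193 = -257039/(-196814) + (270 - (33 - 231)/(-291 + 286))/87193 = -257039*(-1/196814) + (270 - (-198)/(-5))*(1/87193) = 257039/196814 + (270 - (-198)*(-1)/5)*(1/87193) = 257039/196814 + (270 - 1*198/5)*(1/87193) = 257039/196814 + (270 - 198/5)*(1/87193) = 257039/196814 + (1152/5)*(1/87193) = 257039/196814 + 1152/435965 = 112286737363/85804015510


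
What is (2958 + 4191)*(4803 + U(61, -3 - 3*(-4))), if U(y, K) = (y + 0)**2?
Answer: 60938076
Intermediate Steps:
U(y, K) = y**2
(2958 + 4191)*(4803 + U(61, -3 - 3*(-4))) = (2958 + 4191)*(4803 + 61**2) = 7149*(4803 + 3721) = 7149*8524 = 60938076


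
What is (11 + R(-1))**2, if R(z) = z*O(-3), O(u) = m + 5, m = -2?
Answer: 64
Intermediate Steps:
O(u) = 3 (O(u) = -2 + 5 = 3)
R(z) = 3*z (R(z) = z*3 = 3*z)
(11 + R(-1))**2 = (11 + 3*(-1))**2 = (11 - 3)**2 = 8**2 = 64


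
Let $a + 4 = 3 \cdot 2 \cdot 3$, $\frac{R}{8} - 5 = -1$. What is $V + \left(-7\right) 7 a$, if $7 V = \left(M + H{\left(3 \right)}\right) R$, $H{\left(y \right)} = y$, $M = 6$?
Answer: $- \frac{4514}{7} \approx -644.86$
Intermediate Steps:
$R = 32$ ($R = 40 + 8 \left(-1\right) = 40 - 8 = 32$)
$V = \frac{288}{7}$ ($V = \frac{\left(6 + 3\right) 32}{7} = \frac{9 \cdot 32}{7} = \frac{1}{7} \cdot 288 = \frac{288}{7} \approx 41.143$)
$a = 14$ ($a = -4 + 3 \cdot 2 \cdot 3 = -4 + 6 \cdot 3 = -4 + 18 = 14$)
$V + \left(-7\right) 7 a = \frac{288}{7} + \left(-7\right) 7 \cdot 14 = \frac{288}{7} - 686 = - \frac{4514}{7}$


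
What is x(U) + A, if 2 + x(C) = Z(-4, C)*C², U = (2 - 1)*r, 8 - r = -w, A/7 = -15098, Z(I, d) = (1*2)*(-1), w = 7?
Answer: -106138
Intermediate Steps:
Z(I, d) = -2 (Z(I, d) = 2*(-1) = -2)
A = -105686 (A = 7*(-15098) = -105686)
r = 15 (r = 8 - (-1)*7 = 8 - 1*(-7) = 8 + 7 = 15)
U = 15 (U = (2 - 1)*15 = 1*15 = 15)
x(C) = -2 - 2*C²
x(U) + A = (-2 - 2*15²) - 105686 = (-2 - 2*225) - 105686 = (-2 - 450) - 105686 = -452 - 105686 = -106138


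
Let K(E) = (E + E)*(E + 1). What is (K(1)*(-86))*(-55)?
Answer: 18920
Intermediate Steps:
K(E) = 2*E*(1 + E) (K(E) = (2*E)*(1 + E) = 2*E*(1 + E))
(K(1)*(-86))*(-55) = ((2*1*(1 + 1))*(-86))*(-55) = ((2*1*2)*(-86))*(-55) = (4*(-86))*(-55) = -344*(-55) = 18920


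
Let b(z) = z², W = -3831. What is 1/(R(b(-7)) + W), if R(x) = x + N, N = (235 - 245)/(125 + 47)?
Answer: -86/325257 ≈ -0.00026441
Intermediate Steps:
N = -5/86 (N = -10/172 = -10*1/172 = -5/86 ≈ -0.058140)
R(x) = -5/86 + x (R(x) = x - 5/86 = -5/86 + x)
1/(R(b(-7)) + W) = 1/((-5/86 + (-7)²) - 3831) = 1/((-5/86 + 49) - 3831) = 1/(4209/86 - 3831) = 1/(-325257/86) = -86/325257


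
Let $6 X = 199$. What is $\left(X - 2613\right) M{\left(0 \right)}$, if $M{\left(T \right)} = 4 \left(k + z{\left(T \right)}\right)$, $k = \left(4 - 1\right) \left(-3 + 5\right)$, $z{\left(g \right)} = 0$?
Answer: $-61916$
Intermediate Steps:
$X = \frac{199}{6}$ ($X = \frac{1}{6} \cdot 199 = \frac{199}{6} \approx 33.167$)
$k = 6$ ($k = 3 \cdot 2 = 6$)
$M{\left(T \right)} = 24$ ($M{\left(T \right)} = 4 \left(6 + 0\right) = 4 \cdot 6 = 24$)
$\left(X - 2613\right) M{\left(0 \right)} = \left(\frac{199}{6} - 2613\right) 24 = \left(- \frac{15479}{6}\right) 24 = -61916$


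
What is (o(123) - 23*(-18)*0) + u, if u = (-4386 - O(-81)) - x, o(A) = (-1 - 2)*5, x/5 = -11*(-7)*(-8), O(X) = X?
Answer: -1240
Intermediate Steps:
x = -3080 (x = 5*(-11*(-7)*(-8)) = 5*(77*(-8)) = 5*(-616) = -3080)
o(A) = -15 (o(A) = -3*5 = -15)
u = -1225 (u = (-4386 - 1*(-81)) - 1*(-3080) = (-4386 + 81) + 3080 = -4305 + 3080 = -1225)
(o(123) - 23*(-18)*0) + u = (-15 - 23*(-18)*0) - 1225 = (-15 + 414*0) - 1225 = (-15 + 0) - 1225 = -15 - 1225 = -1240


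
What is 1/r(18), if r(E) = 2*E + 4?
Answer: 1/40 ≈ 0.025000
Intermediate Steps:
r(E) = 4 + 2*E
1/r(18) = 1/(4 + 2*18) = 1/(4 + 36) = 1/40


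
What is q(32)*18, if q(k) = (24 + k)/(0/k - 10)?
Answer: -504/5 ≈ -100.80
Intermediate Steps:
q(k) = -12/5 - k/10 (q(k) = (24 + k)/(0 - 10) = (24 + k)/(-10) = (24 + k)*(-⅒) = -12/5 - k/10)
q(32)*18 = (-12/5 - ⅒*32)*18 = (-12/5 - 16/5)*18 = -28/5*18 = -504/5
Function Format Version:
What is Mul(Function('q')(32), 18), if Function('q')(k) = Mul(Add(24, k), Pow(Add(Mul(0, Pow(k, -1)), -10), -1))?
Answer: Rational(-504, 5) ≈ -100.80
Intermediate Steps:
Function('q')(k) = Add(Rational(-12, 5), Mul(Rational(-1, 10), k)) (Function('q')(k) = Mul(Add(24, k), Pow(Add(0, -10), -1)) = Mul(Add(24, k), Pow(-10, -1)) = Mul(Add(24, k), Rational(-1, 10)) = Add(Rational(-12, 5), Mul(Rational(-1, 10), k)))
Mul(Function('q')(32), 18) = Mul(Add(Rational(-12, 5), Mul(Rational(-1, 10), 32)), 18) = Mul(Add(Rational(-12, 5), Rational(-16, 5)), 18) = Mul(Rational(-28, 5), 18) = Rational(-504, 5)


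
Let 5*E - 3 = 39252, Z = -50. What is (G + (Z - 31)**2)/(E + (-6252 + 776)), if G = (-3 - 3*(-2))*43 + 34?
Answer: 6724/2375 ≈ 2.8312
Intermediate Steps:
E = 7851 (E = 3/5 + (1/5)*39252 = 3/5 + 39252/5 = 7851)
G = 163 (G = (-3 + 6)*43 + 34 = 3*43 + 34 = 129 + 34 = 163)
(G + (Z - 31)**2)/(E + (-6252 + 776)) = (163 + (-50 - 31)**2)/(7851 + (-6252 + 776)) = (163 + (-81)**2)/(7851 - 5476) = (163 + 6561)/2375 = 6724*(1/2375) = 6724/2375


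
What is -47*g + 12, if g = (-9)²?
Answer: -3795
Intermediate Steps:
g = 81
-47*g + 12 = -47*81 + 12 = -3807 + 12 = -3795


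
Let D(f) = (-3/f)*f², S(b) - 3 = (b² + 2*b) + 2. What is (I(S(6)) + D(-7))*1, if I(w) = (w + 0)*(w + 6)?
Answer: 3148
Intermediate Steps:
S(b) = 5 + b² + 2*b (S(b) = 3 + ((b² + 2*b) + 2) = 3 + (2 + b² + 2*b) = 5 + b² + 2*b)
I(w) = w*(6 + w)
D(f) = -3*f
(I(S(6)) + D(-7))*1 = ((5 + 6² + 2*6)*(6 + (5 + 6² + 2*6)) - 3*(-7))*1 = ((5 + 36 + 12)*(6 + (5 + 36 + 12)) + 21)*1 = (53*(6 + 53) + 21)*1 = (53*59 + 21)*1 = (3127 + 21)*1 = 3148*1 = 3148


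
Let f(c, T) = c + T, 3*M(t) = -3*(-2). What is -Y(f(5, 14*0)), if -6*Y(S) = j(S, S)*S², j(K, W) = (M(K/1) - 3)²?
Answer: 25/6 ≈ 4.1667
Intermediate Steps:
M(t) = 2 (M(t) = (-3*(-2))/3 = (⅓)*6 = 2)
j(K, W) = 1 (j(K, W) = (2 - 3)² = (-1)² = 1)
f(c, T) = T + c
Y(S) = -S²/6
-Y(f(5, 14*0)) = -(-1)*(14*0 + 5)²/6 = -(-1)*(0 + 5)²/6 = -(-1)*5²/6 = -(-1)*25/6 = -1*(-25/6) = 25/6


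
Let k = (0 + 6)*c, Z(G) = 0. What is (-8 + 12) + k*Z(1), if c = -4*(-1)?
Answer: 4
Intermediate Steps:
c = 4
k = 24 (k = (0 + 6)*4 = 6*4 = 24)
(-8 + 12) + k*Z(1) = (-8 + 12) + 24*0 = 4 + 0 = 4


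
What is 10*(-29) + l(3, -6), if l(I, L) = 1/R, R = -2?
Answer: -581/2 ≈ -290.50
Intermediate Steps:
l(I, L) = -½ (l(I, L) = 1/(-2) = -½)
10*(-29) + l(3, -6) = 10*(-29) - ½ = -290 - ½ = -581/2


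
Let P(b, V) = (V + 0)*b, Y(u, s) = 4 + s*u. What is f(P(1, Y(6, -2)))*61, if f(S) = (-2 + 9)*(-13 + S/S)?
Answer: -5124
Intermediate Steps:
P(b, V) = V*b
f(S) = -84 (f(S) = 7*(-13 + 1) = 7*(-12) = -84)
f(P(1, Y(6, -2)))*61 = -84*61 = -5124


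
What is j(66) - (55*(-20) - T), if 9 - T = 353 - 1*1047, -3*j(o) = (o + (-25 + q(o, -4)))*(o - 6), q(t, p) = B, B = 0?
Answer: 983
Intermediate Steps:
q(t, p) = 0
j(o) = -(-25 + o)*(-6 + o)/3 (j(o) = -(o + (-25 + 0))*(o - 6)/3 = -(o - 25)*(-6 + o)/3 = -(-25 + o)*(-6 + o)/3)
T = 703 (T = 9 - (353 - 1*1047) = 9 - (353 - 1047) = 9 - 1*(-694) = 9 + 694 = 703)
j(66) - (55*(-20) - T) = (-50 - ⅓*66² + (31/3)*66) - (55*(-20) - 1*703) = (-50 - ⅓*4356 + 682) - (-1100 - 703) = (-50 - 1452 + 682) - 1*(-1803) = -820 + 1803 = 983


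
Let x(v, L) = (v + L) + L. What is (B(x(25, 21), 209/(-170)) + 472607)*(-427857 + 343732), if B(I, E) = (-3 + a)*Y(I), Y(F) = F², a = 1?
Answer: -39002789625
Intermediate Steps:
x(v, L) = v + 2*L (x(v, L) = (L + v) + L = v + 2*L)
B(I, E) = -2*I² (B(I, E) = (-3 + 1)*I² = -2*I²)
(B(x(25, 21), 209/(-170)) + 472607)*(-427857 + 343732) = (-2*(25 + 2*21)² + 472607)*(-427857 + 343732) = (-2*(25 + 42)² + 472607)*(-84125) = (-2*67² + 472607)*(-84125) = (-2*4489 + 472607)*(-84125) = (-8978 + 472607)*(-84125) = 463629*(-84125) = -39002789625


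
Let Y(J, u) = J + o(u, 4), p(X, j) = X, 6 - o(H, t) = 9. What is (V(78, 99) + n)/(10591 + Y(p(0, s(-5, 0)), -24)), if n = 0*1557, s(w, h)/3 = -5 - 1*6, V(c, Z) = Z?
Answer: 99/10588 ≈ 0.0093502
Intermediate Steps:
o(H, t) = -3 (o(H, t) = 6 - 1*9 = 6 - 9 = -3)
s(w, h) = -33 (s(w, h) = 3*(-5 - 1*6) = 3*(-5 - 6) = 3*(-11) = -33)
n = 0
Y(J, u) = -3 + J (Y(J, u) = J - 3 = -3 + J)
(V(78, 99) + n)/(10591 + Y(p(0, s(-5, 0)), -24)) = (99 + 0)/(10591 + (-3 + 0)) = 99/(10591 - 3) = 99/10588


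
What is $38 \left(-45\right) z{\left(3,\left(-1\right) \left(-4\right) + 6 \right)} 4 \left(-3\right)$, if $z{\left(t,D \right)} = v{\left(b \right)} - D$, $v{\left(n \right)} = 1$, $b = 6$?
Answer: $-184680$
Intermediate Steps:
$z{\left(t,D \right)} = 1 - D$
$38 \left(-45\right) z{\left(3,\left(-1\right) \left(-4\right) + 6 \right)} 4 \left(-3\right) = 38 \left(-45\right) \left(1 - \left(\left(-1\right) \left(-4\right) + 6\right)\right) 4 \left(-3\right) = - 1710 \left(1 - \left(4 + 6\right)\right) 4 \left(-3\right) = - 1710 \left(1 - 10\right) 4 \left(-3\right) = - 1710 \left(-9\right) 4 \left(-3\right) = - 1710 \left(\left(-36\right) \left(-3\right)\right) = \left(-1710\right) 108 = -184680$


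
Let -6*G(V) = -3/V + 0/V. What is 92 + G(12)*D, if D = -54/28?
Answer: 10295/112 ≈ 91.920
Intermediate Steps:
G(V) = 1/(2*V) (G(V) = -(-3/V + 0/V)/6 = -(-3/V + 0)/6 = -(-1)/(2*V) = 1/(2*V))
D = -27/14 (D = -54*1/28 = -27/14 ≈ -1.9286)
92 + G(12)*D = 92 + ((½)/12)*(-27/14) = 92 + ((½)*(1/12))*(-27/14) = 92 + (1/24)*(-27/14) = 92 - 9/112 = 10295/112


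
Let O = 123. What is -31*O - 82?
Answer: -3895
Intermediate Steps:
-31*O - 82 = -31*123 - 82 = -3813 - 82 = -3895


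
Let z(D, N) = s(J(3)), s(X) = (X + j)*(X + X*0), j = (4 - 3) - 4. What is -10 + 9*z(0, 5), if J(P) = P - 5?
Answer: 80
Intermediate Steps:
J(P) = -5 + P
j = -3 (j = 1 - 4 = -3)
s(X) = X*(-3 + X) (s(X) = (X - 3)*(X + X*0) = (-3 + X)*(X + 0) = (-3 + X)*X = X*(-3 + X))
z(D, N) = 10 (z(D, N) = (-5 + 3)*(-3 + (-5 + 3)) = -2*(-3 - 2) = -2*(-5) = 10)
-10 + 9*z(0, 5) = -10 + 9*10 = -10 + 90 = 80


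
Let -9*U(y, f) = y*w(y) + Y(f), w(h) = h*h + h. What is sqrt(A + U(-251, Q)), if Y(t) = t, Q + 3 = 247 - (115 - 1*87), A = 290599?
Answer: 5*sqrt(734617)/3 ≈ 1428.5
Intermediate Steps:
w(h) = h + h**2 (w(h) = h**2 + h = h + h**2)
Q = 216 (Q = -3 + (247 - (115 - 1*87)) = -3 + (247 - (115 - 87)) = -3 + (247 - 1*28) = -3 + (247 - 28) = -3 + 219 = 216)
U(y, f) = -f/9 - y**2*(1 + y)/9 (U(y, f) = -(y*(y*(1 + y)) + f)/9 = -(y**2*(1 + y) + f)/9 = -(f + y**2*(1 + y))/9 = -f/9 - y**2*(1 + y)/9)
sqrt(A + U(-251, Q)) = sqrt(290599 + (-1/9*216 - 1/9*(-251)**2*(1 - 251))) = sqrt(290599 + (-24 - 1/9*63001*(-250))) = sqrt(290599 + (-24 + 15750250/9)) = sqrt(290599 + 15750034/9) = sqrt(18365425/9) = 5*sqrt(734617)/3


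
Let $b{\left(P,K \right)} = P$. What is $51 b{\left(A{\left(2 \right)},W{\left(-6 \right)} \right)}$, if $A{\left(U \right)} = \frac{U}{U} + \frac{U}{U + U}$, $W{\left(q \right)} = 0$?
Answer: $\frac{153}{2} \approx 76.5$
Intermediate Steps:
$A{\left(U \right)} = \frac{3}{2}$ ($A{\left(U \right)} = 1 + \frac{U}{2 U} = 1 + U \frac{1}{2 U} = 1 + \frac{1}{2} = \frac{3}{2}$)
$51 b{\left(A{\left(2 \right)},W{\left(-6 \right)} \right)} = 51 \cdot \frac{3}{2} = \frac{153}{2}$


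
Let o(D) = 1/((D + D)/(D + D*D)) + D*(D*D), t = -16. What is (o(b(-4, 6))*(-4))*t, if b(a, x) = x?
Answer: 14048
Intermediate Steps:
o(D) = D³ + (D + D²)/(2*D) (o(D) = 1/((2*D)/(D + D²)) + D*D² = 1/(2*D/(D + D²)) + D³ = (D + D²)/(2*D) + D³ = D³ + (D + D²)/(2*D))
(o(b(-4, 6))*(-4))*t = ((½ + 6³ + (½)*6)*(-4))*(-16) = ((½ + 216 + 3)*(-4))*(-16) = ((439/2)*(-4))*(-16) = -878*(-16) = 14048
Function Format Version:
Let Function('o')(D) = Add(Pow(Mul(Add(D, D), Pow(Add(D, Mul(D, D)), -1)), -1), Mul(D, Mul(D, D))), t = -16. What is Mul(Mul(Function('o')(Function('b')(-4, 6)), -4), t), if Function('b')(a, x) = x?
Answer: 14048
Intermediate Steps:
Function('o')(D) = Add(Pow(D, 3), Mul(Rational(1, 2), Pow(D, -1), Add(D, Pow(D, 2)))) (Function('o')(D) = Add(Pow(Mul(Mul(2, D), Pow(Add(D, Pow(D, 2)), -1)), -1), Mul(D, Pow(D, 2))) = Add(Pow(Mul(2, D, Pow(Add(D, Pow(D, 2)), -1)), -1), Pow(D, 3)) = Add(Mul(Rational(1, 2), Pow(D, -1), Add(D, Pow(D, 2))), Pow(D, 3)) = Add(Pow(D, 3), Mul(Rational(1, 2), Pow(D, -1), Add(D, Pow(D, 2)))))
Mul(Mul(Function('o')(Function('b')(-4, 6)), -4), t) = Mul(Mul(Add(Rational(1, 2), Pow(6, 3), Mul(Rational(1, 2), 6)), -4), -16) = Mul(Mul(Add(Rational(1, 2), 216, 3), -4), -16) = Mul(Mul(Rational(439, 2), -4), -16) = Mul(-878, -16) = 14048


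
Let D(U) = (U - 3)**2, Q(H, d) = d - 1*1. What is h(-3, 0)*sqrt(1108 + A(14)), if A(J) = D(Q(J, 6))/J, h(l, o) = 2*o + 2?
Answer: 6*sqrt(6034)/7 ≈ 66.582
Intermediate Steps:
Q(H, d) = -1 + d (Q(H, d) = d - 1 = -1 + d)
D(U) = (-3 + U)**2
h(l, o) = 2 + 2*o
A(J) = 4/J (A(J) = (-3 + (-1 + 6))**2/J = (-3 + 5)**2/J = 2**2/J = 4/J)
h(-3, 0)*sqrt(1108 + A(14)) = (2 + 2*0)*sqrt(1108 + 4/14) = (2 + 0)*sqrt(1108 + 4*(1/14)) = 2*sqrt(1108 + 2/7) = 2*sqrt(7758/7) = 2*(3*sqrt(6034)/7) = 6*sqrt(6034)/7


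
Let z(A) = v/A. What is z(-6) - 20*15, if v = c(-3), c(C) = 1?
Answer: -1801/6 ≈ -300.17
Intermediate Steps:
v = 1
z(A) = 1/A
z(-6) - 20*15 = 1/(-6) - 20*15 = -⅙ - 1*300 = -⅙ - 300 = -1801/6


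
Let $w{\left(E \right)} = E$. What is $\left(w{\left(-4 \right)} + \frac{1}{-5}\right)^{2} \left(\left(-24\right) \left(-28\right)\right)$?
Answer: $\frac{296352}{25} \approx 11854.0$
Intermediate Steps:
$\left(w{\left(-4 \right)} + \frac{1}{-5}\right)^{2} \left(\left(-24\right) \left(-28\right)\right) = \left(-4 + \frac{1}{-5}\right)^{2} \left(\left(-24\right) \left(-28\right)\right) = \left(-4 - \frac{1}{5}\right)^{2} \cdot 672 = \left(- \frac{21}{5}\right)^{2} \cdot 672 = \frac{441}{25} \cdot 672 = \frac{296352}{25}$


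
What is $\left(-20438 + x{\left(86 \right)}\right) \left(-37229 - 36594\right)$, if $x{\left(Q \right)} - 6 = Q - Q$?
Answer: $1508351536$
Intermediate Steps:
$x{\left(Q \right)} = 6$ ($x{\left(Q \right)} = 6 + \left(Q - Q\right) = 6 + 0 = 6$)
$\left(-20438 + x{\left(86 \right)}\right) \left(-37229 - 36594\right) = \left(-20438 + 6\right) \left(-37229 - 36594\right) = \left(-20432\right) \left(-73823\right) = 1508351536$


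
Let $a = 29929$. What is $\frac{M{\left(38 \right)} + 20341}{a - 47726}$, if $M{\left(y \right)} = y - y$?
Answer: $- \frac{20341}{17797} \approx -1.1429$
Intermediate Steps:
$M{\left(y \right)} = 0$
$\frac{M{\left(38 \right)} + 20341}{a - 47726} = \frac{0 + 20341}{29929 - 47726} = \frac{20341}{-17797} = 20341 \left(- \frac{1}{17797}\right) = - \frac{20341}{17797}$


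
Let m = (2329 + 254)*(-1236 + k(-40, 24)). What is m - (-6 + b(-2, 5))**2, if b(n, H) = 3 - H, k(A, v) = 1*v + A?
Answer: -3233980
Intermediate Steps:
k(A, v) = A + v (k(A, v) = v + A = A + v)
m = -3233916 (m = (2329 + 254)*(-1236 + (-40 + 24)) = 2583*(-1236 - 16) = 2583*(-1252) = -3233916)
m - (-6 + b(-2, 5))**2 = -3233916 - (-6 + (3 - 1*5))**2 = -3233916 - (-6 + (3 - 5))**2 = -3233916 - (-6 - 2)**2 = -3233916 - 1*(-8)**2 = -3233916 - 1*64 = -3233916 - 64 = -3233980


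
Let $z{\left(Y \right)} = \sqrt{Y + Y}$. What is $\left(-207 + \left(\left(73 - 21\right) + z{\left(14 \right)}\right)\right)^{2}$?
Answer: $24053 - 620 \sqrt{7} \approx 22413.0$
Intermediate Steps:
$z{\left(Y \right)} = \sqrt{2} \sqrt{Y}$ ($z{\left(Y \right)} = \sqrt{2 Y} = \sqrt{2} \sqrt{Y}$)
$\left(-207 + \left(\left(73 - 21\right) + z{\left(14 \right)}\right)\right)^{2} = \left(-207 + \left(\left(73 - 21\right) + \sqrt{2} \sqrt{14}\right)\right)^{2} = \left(-207 + \left(52 + 2 \sqrt{7}\right)\right)^{2} = \left(-155 + 2 \sqrt{7}\right)^{2}$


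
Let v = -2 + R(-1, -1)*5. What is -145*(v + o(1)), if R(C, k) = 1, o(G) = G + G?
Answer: -725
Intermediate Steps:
o(G) = 2*G
v = 3 (v = -2 + 1*5 = -2 + 5 = 3)
-145*(v + o(1)) = -145*(3 + 2*1) = -145*(3 + 2) = -145*5 = -725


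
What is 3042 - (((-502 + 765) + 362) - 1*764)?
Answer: 3181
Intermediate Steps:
3042 - (((-502 + 765) + 362) - 1*764) = 3042 - ((263 + 362) - 764) = 3042 - (625 - 764) = 3042 - 1*(-139) = 3042 + 139 = 3181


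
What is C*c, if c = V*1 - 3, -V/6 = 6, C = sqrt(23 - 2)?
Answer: -39*sqrt(21) ≈ -178.72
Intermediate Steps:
C = sqrt(21) ≈ 4.5826
V = -36 (V = -6*6 = -36)
c = -39 (c = -36*1 - 3 = -36 - 3 = -39)
C*c = sqrt(21)*(-39) = -39*sqrt(21)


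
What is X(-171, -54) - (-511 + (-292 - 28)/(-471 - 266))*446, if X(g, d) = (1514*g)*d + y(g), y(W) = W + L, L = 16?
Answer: 10471173179/737 ≈ 1.4208e+7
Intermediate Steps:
y(W) = 16 + W (y(W) = W + 16 = 16 + W)
X(g, d) = 16 + g + 1514*d*g (X(g, d) = (1514*g)*d + (16 + g) = 1514*d*g + (16 + g) = 16 + g + 1514*d*g)
X(-171, -54) - (-511 + (-292 - 28)/(-471 - 266))*446 = (16 - 171 + 1514*(-54)*(-171)) - (-511 + (-292 - 28)/(-471 - 266))*446 = (16 - 171 + 13980276) - (-511 - 320/(-737))*446 = 13980121 - (-511 - 320*(-1/737))*446 = 13980121 - (-511 + 320/737)*446 = 13980121 - (-376287)*446/737 = 13980121 - 1*(-167824002/737) = 13980121 + 167824002/737 = 10471173179/737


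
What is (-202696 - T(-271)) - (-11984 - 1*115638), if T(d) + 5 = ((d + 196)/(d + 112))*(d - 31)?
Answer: -3971107/53 ≈ -74927.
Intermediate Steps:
T(d) = -5 + (-31 + d)*(196 + d)/(112 + d) (T(d) = -5 + ((d + 196)/(d + 112))*(d - 31) = -5 + ((196 + d)/(112 + d))*(-31 + d) = -5 + (-31 + d)*(196 + d)/(112 + d))
(-202696 - T(-271)) - (-11984 - 1*115638) = (-202696 - (-6636 + (-271)² + 160*(-271))/(112 - 271)) - (-11984 - 1*115638) = (-202696 - (-6636 + 73441 - 43360)/(-159)) - (-11984 - 115638) = (-202696 - (-1)*23445/159) - 1*(-127622) = (-202696 - 1*(-7815/53)) + 127622 = (-202696 + 7815/53) + 127622 = -10735073/53 + 127622 = -3971107/53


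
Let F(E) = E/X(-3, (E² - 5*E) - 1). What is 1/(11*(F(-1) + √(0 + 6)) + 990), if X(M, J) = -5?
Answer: 205/203251 - 25*√6/2235761 ≈ 0.00098122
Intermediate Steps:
F(E) = -E/5 (F(E) = E/(-5) = E*(-⅕) = -E/5)
1/(11*(F(-1) + √(0 + 6)) + 990) = 1/(11*(-⅕*(-1) + √(0 + 6)) + 990) = 1/(11*(⅕ + √6) + 990) = 1/((11/5 + 11*√6) + 990) = 1/(4961/5 + 11*√6)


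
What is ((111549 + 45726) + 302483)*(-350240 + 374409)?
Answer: 11111891102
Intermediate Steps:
((111549 + 45726) + 302483)*(-350240 + 374409) = (157275 + 302483)*24169 = 459758*24169 = 11111891102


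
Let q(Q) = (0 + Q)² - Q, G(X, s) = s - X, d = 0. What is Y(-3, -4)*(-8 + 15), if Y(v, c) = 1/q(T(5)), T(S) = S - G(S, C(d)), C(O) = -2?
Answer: 7/132 ≈ 0.053030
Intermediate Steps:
T(S) = 2 + 2*S (T(S) = S - (-2 - S) = S + (2 + S) = 2 + 2*S)
q(Q) = Q² - Q
Y(v, c) = 1/132 (Y(v, c) = 1/((2 + 2*5)*(-1 + (2 + 2*5))) = 1/((2 + 10)*(-1 + (2 + 10))) = 1/(12*(-1 + 12)) = 1/(12*11) = 1/132)
Y(-3, -4)*(-8 + 15) = (-8 + 15)/132 = (1/132)*7 = 7/132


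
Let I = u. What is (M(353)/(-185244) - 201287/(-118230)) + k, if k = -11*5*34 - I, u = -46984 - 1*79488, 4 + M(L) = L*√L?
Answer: 75805424895283/608372170 - 353*√353/185244 ≈ 1.2460e+5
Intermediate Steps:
M(L) = -4 + L^(3/2) (M(L) = -4 + L*√L = -4 + L^(3/2))
u = -126472 (u = -46984 - 79488 = -126472)
I = -126472
k = 124602 (k = -11*5*34 - 1*(-126472) = -55*34 + 126472 = -1870 + 126472 = 124602)
(M(353)/(-185244) - 201287/(-118230)) + k = ((-4 + 353^(3/2))/(-185244) - 201287/(-118230)) + 124602 = ((-4 + 353*√353)*(-1/185244) - 201287*(-1/118230)) + 124602 = ((1/46311 - 353*√353/185244) + 201287/118230) + 124602 = (1035768943/608372170 - 353*√353/185244) + 124602 = 75805424895283/608372170 - 353*√353/185244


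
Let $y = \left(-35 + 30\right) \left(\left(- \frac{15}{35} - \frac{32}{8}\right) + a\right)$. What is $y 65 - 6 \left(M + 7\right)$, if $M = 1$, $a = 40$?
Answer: $- \frac{81261}{7} \approx -11609.0$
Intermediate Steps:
$y = - \frac{1245}{7}$ ($y = \left(-35 + 30\right) \left(\left(- \frac{15}{35} - \frac{32}{8}\right) + 40\right) = - 5 \left(\left(\left(-15\right) \frac{1}{35} - 4\right) + 40\right) = - 5 \left(\left(- \frac{3}{7} - 4\right) + 40\right) = - 5 \left(- \frac{31}{7} + 40\right) = \left(-5\right) \frac{249}{7} = - \frac{1245}{7} \approx -177.86$)
$y 65 - 6 \left(M + 7\right) = \left(- \frac{1245}{7}\right) 65 - 6 \left(1 + 7\right) = - \frac{80925}{7} - 48 = - \frac{81261}{7}$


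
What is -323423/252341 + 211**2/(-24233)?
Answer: -19071983220/6114979453 ≈ -3.1189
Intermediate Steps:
-323423/252341 + 211**2/(-24233) = -323423*1/252341 + 44521*(-1/24233) = -323423/252341 - 44521/24233 = -19071983220/6114979453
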